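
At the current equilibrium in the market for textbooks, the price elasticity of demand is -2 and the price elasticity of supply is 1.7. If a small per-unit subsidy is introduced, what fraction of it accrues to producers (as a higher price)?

Producer share = 20/37

For a small subsidy around the equilibrium, the benefit split depends on the relative slopes, which at a point are proportional to the elasticities.
Buyer share = εs/(εs + |εd|) = 1.7/(1.7 + 2) = 17/37; seller share = |εd|/(εs + |εd|) = 20/37.
So producers capture 20/37 of the subsidy.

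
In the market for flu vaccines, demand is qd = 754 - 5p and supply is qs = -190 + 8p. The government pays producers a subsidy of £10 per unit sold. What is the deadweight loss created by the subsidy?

Pre-subsidy: 754 - 5p = -190 + 8p gives p* = 944/13, q* = 5082/13.
With the subsidy, sellers receive ps = pb + 10 for each unit, where pb is the price buyers pay.
Supply in terms of pb becomes qs = -190 + 8(pb + 10) = -110 + 8pb. Setting this equal to demand: 754 - 5pb = -110 + 8pb, so pb = 864/13.
Sellers receive ps = 864/13 + 10 = 994/13; q' = 754 − 5·(864/13) = 5482/13.
The subsidy expands output by 5482/13 − 5082/13 = 400/13 past the efficient level; on those units the gap between marginal cost and willingness to pay runs from 0 up to 10.
DWL = ½ × 10 × 400/13 = 2000/13.

Deadweight loss = 2000/13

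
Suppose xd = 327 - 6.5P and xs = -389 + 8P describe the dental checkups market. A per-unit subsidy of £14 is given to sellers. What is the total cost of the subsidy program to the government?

Government cost = 22834/29

Pre-subsidy: 327 - 6.5P = -389 + 8P gives P* = 1432/29, x* = 175/29.
With the subsidy, sellers receive Ps = Pb + 14 for each unit, where Pb is the price buyers pay.
Supply in terms of Pb becomes xs = -389 + 8(Pb + 14) = -277 + 8Pb. Setting this equal to demand: 327 - 6.5Pb = -277 + 8Pb, so Pb = 1208/29.
Sellers receive Ps = 1208/29 + 14 = 1614/29; x' = 327 − 6.5·(1208/29) = 1631/29.
Government outlay = subsidy × quantity = 14 × 1631/29 = 22834/29.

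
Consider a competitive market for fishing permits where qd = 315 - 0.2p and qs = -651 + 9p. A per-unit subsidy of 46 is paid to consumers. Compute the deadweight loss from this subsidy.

Deadweight loss = 207

Pre-subsidy: 315 - 0.2p = -651 + 9p gives p* = 105, q* = 294.
With the rebate, buyers effectively pay pb = ps − 46, where ps is the price sellers receive.
Demand in terms of ps becomes qd = 315 − 0.2(ps − 46) = 324.2 - 0.2ps. Setting this equal to supply: 324.2 - 0.2ps = -651 + 9ps, so ps = 106.
Buyers pay pb = 106 − 46 = 60; q' = -651 + 9·106 = 303.
The subsidy expands output by 303 − 294 = 9 past the efficient level; on those units the gap between marginal cost and willingness to pay runs from 0 up to 46.
DWL = ½ × 46 × 9 = 207.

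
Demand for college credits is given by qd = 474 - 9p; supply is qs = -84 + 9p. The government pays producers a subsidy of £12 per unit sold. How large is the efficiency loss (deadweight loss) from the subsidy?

Pre-subsidy: 474 - 9p = -84 + 9p gives p* = 31, q* = 195.
With the subsidy, sellers receive ps = pb + 12 for each unit, where pb is the price buyers pay.
Supply in terms of pb becomes qs = -84 + 9(pb + 12) = 24 + 9pb. Setting this equal to demand: 474 - 9pb = 24 + 9pb, so pb = 25.
Sellers receive ps = 25 + 12 = 37; q' = 474 − 9·25 = 249.
The subsidy expands output by 249 − 195 = 54 past the efficient level; on those units the gap between marginal cost and willingness to pay runs from 0 up to 12.
DWL = ½ × 12 × 54 = 324.

Deadweight loss = £324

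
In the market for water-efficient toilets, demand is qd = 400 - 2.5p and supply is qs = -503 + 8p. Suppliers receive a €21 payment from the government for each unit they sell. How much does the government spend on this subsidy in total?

Pre-subsidy: 400 - 2.5p = -503 + 8p gives p* = 86, q* = 185.
With the subsidy, sellers receive ps = pb + 21 for each unit, where pb is the price buyers pay.
Supply in terms of pb becomes qs = -503 + 8(pb + 21) = -335 + 8pb. Setting this equal to demand: 400 - 2.5pb = -335 + 8pb, so pb = 70.
Sellers receive ps = 70 + 21 = 91; q' = 400 − 2.5·70 = 225.
Government outlay = subsidy × quantity = 21 × 225 = 4725.

Government cost = €4725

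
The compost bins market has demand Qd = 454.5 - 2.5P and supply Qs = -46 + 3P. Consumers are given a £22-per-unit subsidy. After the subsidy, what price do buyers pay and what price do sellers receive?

Buyers pay £79; sellers receive £101

Pre-subsidy: 454.5 - 2.5P = -46 + 3P gives P* = 91, Q* = 227.
With the rebate, buyers effectively pay Pb = Ps − 22, where Ps is the price sellers receive.
Demand in terms of Ps becomes Qd = 454.5 − 2.5(Ps − 22) = 509.5 - 2.5Ps. Setting this equal to supply: 509.5 - 2.5Ps = -46 + 3Ps, so Ps = 101.
Buyers pay Pb = 101 − 22 = 79; Q' = -46 + 3·101 = 257.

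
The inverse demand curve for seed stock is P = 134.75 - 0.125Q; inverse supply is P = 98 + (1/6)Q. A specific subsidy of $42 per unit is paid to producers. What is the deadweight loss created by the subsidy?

Deadweight loss = $3024

Pre-subsidy: 134.75 - 0.125Q = 98 + (1/6)Q gives Q* = 126 and P* = 119.
With the subsidy, sellers receive Ps = Pb + 42 for each unit, where Pb is the price buyers pay.
On the curves, Pb = 134.75 - 0.125Q and Ps = 98 + (1/6)Q; the wedge Ps − Pb = 42 gives 98 + (1/6)Q − (134.75 - 0.125Q) = 42, so Q' = 270.
Then Pb = 134.75 − 0.125·270 = 101 and Ps = 98 + (1/6)·270 = 143.
The subsidy expands output by 270 − 126 = 144 past the efficient level; on those units the gap between marginal cost and willingness to pay runs from 0 up to 42.
DWL = ½ × 42 × 144 = 3024.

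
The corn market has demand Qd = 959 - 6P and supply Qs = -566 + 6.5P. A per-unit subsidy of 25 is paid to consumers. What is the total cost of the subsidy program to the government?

Pre-subsidy: 959 - 6P = -566 + 6.5P gives P* = 122, Q* = 227.
With the rebate, buyers effectively pay Pb = Ps − 25, where Ps is the price sellers receive.
Demand in terms of Ps becomes Qd = 959 − 6(Ps − 25) = 1109 - 6Ps. Setting this equal to supply: 1109 - 6Ps = -566 + 6.5Ps, so Ps = 134.
Buyers pay Pb = 134 − 25 = 109; Q' = -566 + 6.5·134 = 305.
Government outlay = subsidy × quantity = 25 × 305 = 7625.

Government cost = 7625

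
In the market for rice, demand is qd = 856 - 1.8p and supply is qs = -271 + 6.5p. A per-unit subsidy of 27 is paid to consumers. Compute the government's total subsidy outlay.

Government cost = 1455867/83

Pre-subsidy: 856 - 1.8p = -271 + 6.5p gives p* = 11270/83, q* = 50762/83.
With the rebate, buyers effectively pay pb = ps − 27, where ps is the price sellers receive.
Demand in terms of ps becomes qd = 856 − 1.8(ps − 27) = 904.6 - 1.8ps. Setting this equal to supply: 904.6 - 1.8ps = -271 + 6.5ps, so ps = 11756/83.
Buyers pay pb = 11756/83 − 27 = 9515/83; q' = -271 + 6.5·(11756/83) = 53921/83.
Government outlay = subsidy × quantity = 27 × 53921/83 = 1455867/83.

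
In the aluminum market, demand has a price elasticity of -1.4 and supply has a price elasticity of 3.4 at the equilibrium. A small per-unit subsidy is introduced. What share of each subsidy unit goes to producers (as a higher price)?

Producer share = 7/24

For a small subsidy around the equilibrium, the benefit split depends on the relative slopes, which at a point are proportional to the elasticities.
Buyer share = εs/(εs + |εd|) = 3.4/(3.4 + 1.4) = 17/24; seller share = |εd|/(εs + |εd|) = 7/24.
So producers capture 7/24 of the subsidy.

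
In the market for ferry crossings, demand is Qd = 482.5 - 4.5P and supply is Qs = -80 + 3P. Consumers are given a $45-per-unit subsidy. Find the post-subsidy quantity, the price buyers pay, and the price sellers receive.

Q' = 226; buyers pay $57; sellers receive $102

Pre-subsidy: 482.5 - 4.5P = -80 + 3P gives P* = 75, Q* = 145.
With the rebate, buyers effectively pay Pb = Ps − 45, where Ps is the price sellers receive.
Demand in terms of Ps becomes Qd = 482.5 − 4.5(Ps − 45) = 685 - 4.5Ps. Setting this equal to supply: 685 - 4.5Ps = -80 + 3Ps, so Ps = 102.
Buyers pay Pb = 102 − 45 = 57; Q' = -80 + 3·102 = 226.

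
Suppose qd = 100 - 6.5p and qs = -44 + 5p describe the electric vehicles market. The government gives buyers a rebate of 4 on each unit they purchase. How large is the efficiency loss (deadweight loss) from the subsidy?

Deadweight loss = 520/23

Pre-subsidy: 100 - 6.5p = -44 + 5p gives p* = 288/23, q* = 428/23.
With the rebate, buyers effectively pay pb = ps − 4, where ps is the price sellers receive.
Demand in terms of ps becomes qd = 100 − 6.5(ps − 4) = 126 - 6.5ps. Setting this equal to supply: 126 - 6.5ps = -44 + 5ps, so ps = 340/23.
Buyers pay pb = 340/23 − 4 = 248/23; q' = -44 + 5·(340/23) = 688/23.
The subsidy expands output by 688/23 − 428/23 = 260/23 past the efficient level; on those units the gap between marginal cost and willingness to pay runs from 0 up to 4.
DWL = ½ × 4 × 260/23 = 520/23.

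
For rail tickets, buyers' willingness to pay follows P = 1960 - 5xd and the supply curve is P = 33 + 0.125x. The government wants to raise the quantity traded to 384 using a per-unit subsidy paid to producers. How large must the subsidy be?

At x = 384, from the demand curve buyers pay Pb = 1960 − 5·384 = 40; from the supply curve sellers need Ps = 33 + 0.125·384 = 81.
The subsidy must fill the gap: s = Ps − Pb = 81 − 40 = 41.

Required subsidy s = 41 per unit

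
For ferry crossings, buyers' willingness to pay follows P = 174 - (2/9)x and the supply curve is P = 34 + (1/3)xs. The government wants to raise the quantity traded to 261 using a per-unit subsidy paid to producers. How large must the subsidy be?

At x = 261, from the demand curve buyers pay Pb = 174 − (2/9)·261 = 116; from the supply curve sellers need Ps = 34 + (1/3)·261 = 121.
The subsidy must fill the gap: s = Ps − Pb = 121 − 116 = 5.

Required subsidy s = 5 per unit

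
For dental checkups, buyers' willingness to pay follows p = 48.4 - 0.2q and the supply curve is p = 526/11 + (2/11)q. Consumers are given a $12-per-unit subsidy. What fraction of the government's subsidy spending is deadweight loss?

Pre-subsidy: 48.4 - 0.2q = 526/11 + (2/11)q gives q* = 32/21 and p* = 1010/21.
With the rebate, buyers effectively pay pb = ps − 12, where ps is the price sellers receive.
On the curves, pb = 48.4 - 0.2q and ps = 526/11 + (2/11)q; the wedge ps − pb = 12 gives 526/11 + (2/11)q − (48.4 - 0.2q) = 12, so q' = 692/21.
Then pb = 48.4 − 0.2·(692/21) = 878/21 and ps = 526/11 + (2/11)·(692/21) = 1130/21.
ΔCS = ½(32/21 + 692/21)(1010/21 − 878/21) = 15928/147; ΔPS = ½(32/21 + 692/21)(1130/21 − 1010/21) = 14480/147.
Government spending = 12 × 692/21 = 2768/7.
DWL = ½ × 12 × (692/21 − 32/21) = 1320/7; fraction = (1320/7) / (2768/7) = 165/346.

DWL / government spending = 165/346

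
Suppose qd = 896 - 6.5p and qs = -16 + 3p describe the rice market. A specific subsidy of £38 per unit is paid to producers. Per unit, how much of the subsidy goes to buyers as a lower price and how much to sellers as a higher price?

Buyers gain £12 per unit; sellers gain £26 per unit

Pre-subsidy: 896 - 6.5p = -16 + 3p gives p* = 96, q* = 272.
With the subsidy, sellers receive ps = pb + 38 for each unit, where pb is the price buyers pay.
Supply in terms of pb becomes qs = -16 + 3(pb + 38) = 98 + 3pb. Setting this equal to demand: 896 - 6.5pb = 98 + 3pb, so pb = 84.
Sellers receive ps = 84 + 38 = 122; q' = 896 − 6.5·84 = 350.
Buyers' price falls by p* − pb = 96 − 84 = 12; sellers' price rises by ps − p* = 122 − 96 = 26.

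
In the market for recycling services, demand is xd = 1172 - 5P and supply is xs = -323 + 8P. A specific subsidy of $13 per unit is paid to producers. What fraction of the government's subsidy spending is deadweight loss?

DWL / government spending = 20/637

Pre-subsidy: 1172 - 5P = -323 + 8P gives P* = 115, x* = 597.
With the subsidy, sellers receive Ps = Pb + 13 for each unit, where Pb is the price buyers pay.
Supply in terms of Pb becomes xs = -323 + 8(Pb + 13) = -219 + 8Pb. Setting this equal to demand: 1172 - 5Pb = -219 + 8Pb, so Pb = 107.
Sellers receive Ps = 107 + 13 = 120; x' = 1172 − 5·107 = 637.
ΔCS = ½(597 + 637)(115 − 107) = 4936; ΔPS = ½(597 + 637)(120 − 115) = 3085.
Government spending = 13 × 637 = 8281.
DWL = ½ × 13 × (637 − 597) = 260; fraction = 260 / 8281 = 20/637.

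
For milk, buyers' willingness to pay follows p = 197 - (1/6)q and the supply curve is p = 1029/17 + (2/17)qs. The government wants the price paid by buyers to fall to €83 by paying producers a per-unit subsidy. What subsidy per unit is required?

At a buyer price of 83, quantity demanded is 1182 − 6·83 = 684.
Sellers supply 684 only when they receive ps = 1029/17 + (2/17)·684 = 141.
s = ps − pb = 141 − 83 = 58.

Required subsidy s = €58 per unit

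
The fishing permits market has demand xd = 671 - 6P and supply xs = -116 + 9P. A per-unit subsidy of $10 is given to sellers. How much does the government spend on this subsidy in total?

Government cost = $3922

Pre-subsidy: 671 - 6P = -116 + 9P gives P* = 787/15, x* = 356.2.
With the subsidy, sellers receive Ps = Pb + 10 for each unit, where Pb is the price buyers pay.
Supply in terms of Pb becomes xs = -116 + 9(Pb + 10) = -26 + 9Pb. Setting this equal to demand: 671 - 6Pb = -26 + 9Pb, so Pb = 697/15.
Sellers receive Ps = 697/15 + 10 = 847/15; x' = 671 − 6·(697/15) = 392.2.
Government outlay = subsidy × quantity = 10 × 392.2 = 3922.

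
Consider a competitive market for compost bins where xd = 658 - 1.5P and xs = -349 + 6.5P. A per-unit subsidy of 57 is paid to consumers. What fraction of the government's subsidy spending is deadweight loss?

DWL / government spending = 2223/34474

Pre-subsidy: 658 - 1.5P = -349 + 6.5P gives P* = 125.875, x* = 469.1875.
With the rebate, buyers effectively pay Pb = Ps − 57, where Ps is the price sellers receive.
Demand in terms of Ps becomes xd = 658 − 1.5(Ps − 57) = 743.5 - 1.5Ps. Setting this equal to supply: 743.5 - 1.5Ps = -349 + 6.5Ps, so Ps = 136.5625.
Buyers pay Pb = 136.5625 − 57 = 79.5625; x' = -349 + 6.5·136.5625 = 538.65625.
ΔCS = ½(469.1875 + 538.65625)(125.875 − 79.5625) = 23337.8818359375; ΔPS = ½(469.1875 + 538.65625)(136.5625 − 125.875) = 5385.6650390625.
Government spending = 57 × 538.65625 = 30703.40625.
DWL = ½ × 57 × (538.65625 − 469.1875) = 1979.859375; fraction = 1979.859375 / 30703.40625 = 2223/34474.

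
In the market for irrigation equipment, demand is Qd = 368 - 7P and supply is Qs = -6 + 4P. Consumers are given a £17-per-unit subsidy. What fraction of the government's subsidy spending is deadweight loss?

DWL / government spending = 119/953

Pre-subsidy: 368 - 7P = -6 + 4P gives P* = 34, Q* = 130.
With the rebate, buyers effectively pay Pb = Ps − 17, where Ps is the price sellers receive.
Demand in terms of Ps becomes Qd = 368 − 7(Ps − 17) = 487 - 7Ps. Setting this equal to supply: 487 - 7Ps = -6 + 4Ps, so Ps = 493/11.
Buyers pay Pb = 493/11 − 17 = 306/11; Q' = -6 + 4·(493/11) = 1906/11.
ΔCS = ½(130 + 1906/11)(34 − 306/11) = 113424/121; ΔPS = ½(130 + 1906/11)(493/11 − 34) = 198492/121.
Government spending = 17 × 1906/11 = 32402/11.
DWL = ½ × 17 × (1906/11 − 130) = 4046/11; fraction = (4046/11) / (32402/11) = 119/953.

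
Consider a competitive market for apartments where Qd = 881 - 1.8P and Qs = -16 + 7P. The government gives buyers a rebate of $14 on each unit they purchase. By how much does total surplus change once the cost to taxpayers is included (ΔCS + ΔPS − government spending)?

Net change in total surplus = -3087/22

Pre-subsidy: 881 - 1.8P = -16 + 7P gives P* = 4485/44, Q* = 30691/44.
With the rebate, buyers effectively pay Pb = Ps − 14, where Ps is the price sellers receive.
Demand in terms of Ps becomes Qd = 881 − 1.8(Ps − 14) = 906.2 - 1.8Ps. Setting this equal to supply: 906.2 - 1.8Ps = -16 + 7Ps, so Ps = 4611/44.
Buyers pay Pb = 4611/44 − 14 = 3995/44; Q' = -16 + 7·(4611/44) = 31573/44.
ΔCS = ½(30691/44 + 31573/44)(4485/44 − 3995/44) = 1906835/242; ΔPS = ½(30691/44 + 31573/44)(4611/44 − 4485/44) = 490329/242.
Government spending = 14 × 31573/44 = 221011/22.
Net change = 1906835/242 + 490329/242 − 221011/22 = -3087/22. The loss equals the DWL triangle ½·14·441/22.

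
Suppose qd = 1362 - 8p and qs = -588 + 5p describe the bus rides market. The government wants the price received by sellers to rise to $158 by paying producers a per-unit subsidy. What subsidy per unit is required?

Required subsidy s = $13 per unit

At a seller price of 158, quantity supplied is -588 + 5·158 = 202.
Buyers absorb 202 only when they pay pb with 1362 − 8·pb = 202, i.e. pb = 145.
s = ps − pb = 158 − 145 = 13.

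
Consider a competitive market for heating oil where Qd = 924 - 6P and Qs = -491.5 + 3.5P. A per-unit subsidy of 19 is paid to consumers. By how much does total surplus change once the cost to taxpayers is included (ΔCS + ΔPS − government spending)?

Pre-subsidy: 924 - 6P = -491.5 + 3.5P gives P* = 149, Q* = 30.
With the rebate, buyers effectively pay Pb = Ps − 19, where Ps is the price sellers receive.
Demand in terms of Ps becomes Qd = 924 − 6(Ps − 19) = 1038 - 6Ps. Setting this equal to supply: 1038 - 6Ps = -491.5 + 3.5Ps, so Ps = 161.
Buyers pay Pb = 161 − 19 = 142; Q' = -491.5 + 3.5·161 = 72.
ΔCS = ½(30 + 72)(149 − 142) = 357; ΔPS = ½(30 + 72)(161 − 149) = 612.
Government spending = 19 × 72 = 1368.
Net change = 357 + 612 − 1368 = -399. The loss equals the DWL triangle ½·19·42.

Net change in total surplus = -399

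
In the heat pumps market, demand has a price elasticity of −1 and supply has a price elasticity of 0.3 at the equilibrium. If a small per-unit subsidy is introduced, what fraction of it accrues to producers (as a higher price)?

Producer share = 10/13

For a small subsidy around the equilibrium, the benefit split depends on the relative slopes, which at a point are proportional to the elasticities.
Buyer share = εs/(εs + |εd|) = 0.3/(0.3 + 1) = 3/13; seller share = |εd|/(εs + |εd|) = 10/13.
So producers capture 10/13 of the subsidy.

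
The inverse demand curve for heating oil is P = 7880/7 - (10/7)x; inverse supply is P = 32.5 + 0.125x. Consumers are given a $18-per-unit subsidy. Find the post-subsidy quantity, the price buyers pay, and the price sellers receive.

Pre-subsidy: 7880/7 - (10/7)x = 32.5 + 0.125x gives x* = 61220/87 and P* = 10480/87.
With the rebate, buyers effectively pay Pb = Ps − 18, where Ps is the price sellers receive.
On the curves, Pb = 7880/7 - (10/7)x and Ps = 32.5 + 0.125x; the wedge Ps − Pb = 18 gives 32.5 + 0.125x − (7880/7 - (10/7)x) = 18, so x' = 62228/87.
Then Pb = 7880/7 − (10/7)·(62228/87) = 9040/87 and Ps = 32.5 + 0.125·(62228/87) = 10606/87.

x' = 62228/87; buyers pay 9040/87; sellers receive 10606/87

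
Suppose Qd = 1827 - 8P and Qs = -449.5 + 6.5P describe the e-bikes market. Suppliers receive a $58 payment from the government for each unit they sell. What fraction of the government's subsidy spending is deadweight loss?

DWL / government spending = 104/779

Pre-subsidy: 1827 - 8P = -449.5 + 6.5P gives P* = 157, Q* = 571.
With the subsidy, sellers receive Ps = Pb + 58 for each unit, where Pb is the price buyers pay.
Supply in terms of Pb becomes Qs = -449.5 + 6.5(Pb + 58) = -72.5 + 6.5Pb. Setting this equal to demand: 1827 - 8Pb = -72.5 + 6.5Pb, so Pb = 131.
Sellers receive Ps = 131 + 58 = 189; Q' = 1827 − 8·131 = 779.
ΔCS = ½(571 + 779)(157 − 131) = 17550; ΔPS = ½(571 + 779)(189 − 157) = 21600.
Government spending = 58 × 779 = 45182.
DWL = ½ × 58 × (779 − 571) = 6032; fraction = 6032 / 45182 = 104/779.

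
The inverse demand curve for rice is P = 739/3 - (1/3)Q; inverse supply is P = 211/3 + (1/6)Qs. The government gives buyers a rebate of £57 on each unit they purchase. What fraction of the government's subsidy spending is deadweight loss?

DWL / government spending = 57/466

Pre-subsidy: 739/3 - (1/3)Q = 211/3 + (1/6)Q gives Q* = 352 and P* = 129.
With the rebate, buyers effectively pay Pb = Ps − 57, where Ps is the price sellers receive.
On the curves, Pb = 739/3 - (1/3)Q and Ps = 211/3 + (1/6)Q; the wedge Ps − Pb = 57 gives 211/3 + (1/6)Q − (739/3 - (1/3)Q) = 57, so Q' = 466.
Then Pb = 739/3 − (1/3)·466 = 91 and Ps = 211/3 + (1/6)·466 = 148.
ΔCS = ½(352 + 466)(129 − 91) = 15542; ΔPS = ½(352 + 466)(148 − 129) = 7771.
Government spending = 57 × 466 = 26562.
DWL = ½ × 57 × (466 − 352) = 3249; fraction = 3249 / 26562 = 57/466.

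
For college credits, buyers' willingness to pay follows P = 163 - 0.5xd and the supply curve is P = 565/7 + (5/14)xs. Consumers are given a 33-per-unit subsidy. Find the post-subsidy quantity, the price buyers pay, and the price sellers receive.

x' = 134.5; buyers pay 95.75; sellers receive 128.75

Pre-subsidy: 163 - 0.5x = 565/7 + (5/14)x gives x* = 96 and P* = 115.
With the rebate, buyers effectively pay Pb = Ps − 33, where Ps is the price sellers receive.
On the curves, Pb = 163 - 0.5x and Ps = 565/7 + (5/14)x; the wedge Ps − Pb = 33 gives 565/7 + (5/14)x − (163 - 0.5x) = 33, so x' = 134.5.
Then Pb = 163 − 0.5·134.5 = 95.75 and Ps = 565/7 + (5/14)·134.5 = 128.75.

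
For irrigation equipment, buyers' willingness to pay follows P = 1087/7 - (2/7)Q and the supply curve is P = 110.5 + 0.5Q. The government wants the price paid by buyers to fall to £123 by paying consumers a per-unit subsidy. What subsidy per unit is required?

At a buyer price of 123, quantity demanded is 543.5 − 3.5·123 = 113.
Sellers supply 113 only when they receive Ps = 110.5 + 0.5·113 = 167.
s = Ps − Pb = 167 − 123 = 44.

Required subsidy s = £44 per unit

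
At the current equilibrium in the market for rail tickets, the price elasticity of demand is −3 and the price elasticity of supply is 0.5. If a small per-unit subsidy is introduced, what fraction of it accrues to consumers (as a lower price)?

Consumer share = 1/7

For a small subsidy around the equilibrium, the benefit split depends on the relative slopes, which at a point are proportional to the elasticities.
Buyer share = εs/(εs + |εd|) = 0.5/(0.5 + 3) = 1/7; seller share = |εd|/(εs + |εd|) = 6/7.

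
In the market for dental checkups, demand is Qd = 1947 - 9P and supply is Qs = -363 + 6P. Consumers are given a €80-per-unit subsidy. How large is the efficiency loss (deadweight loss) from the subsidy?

Pre-subsidy: 1947 - 9P = -363 + 6P gives P* = 154, Q* = 561.
With the rebate, buyers effectively pay Pb = Ps − 80, where Ps is the price sellers receive.
Demand in terms of Ps becomes Qd = 1947 − 9(Ps − 80) = 2667 - 9Ps. Setting this equal to supply: 2667 - 9Ps = -363 + 6Ps, so Ps = 202.
Buyers pay Pb = 202 − 80 = 122; Q' = -363 + 6·202 = 849.
The subsidy expands output by 849 − 561 = 288 past the efficient level; on those units the gap between marginal cost and willingness to pay runs from 0 up to 80.
DWL = ½ × 80 × 288 = 11520.

Deadweight loss = €11520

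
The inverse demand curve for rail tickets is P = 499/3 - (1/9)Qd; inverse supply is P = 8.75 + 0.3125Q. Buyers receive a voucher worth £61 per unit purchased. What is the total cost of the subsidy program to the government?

Government cost = £31476

Pre-subsidy: 499/3 - (1/9)Q = 8.75 + 0.3125Q gives Q* = 372 and P* = 125.
With the rebate, buyers effectively pay Pb = Ps − 61, where Ps is the price sellers receive.
On the curves, Pb = 499/3 - (1/9)Q and Ps = 8.75 + 0.3125Q; the wedge Ps − Pb = 61 gives 8.75 + 0.3125Q − (499/3 - (1/9)Q) = 61, so Q' = 516.
Then Pb = 499/3 − (1/9)·516 = 109 and Ps = 8.75 + 0.3125·516 = 170.
Government outlay = subsidy × quantity = 61 × 516 = 31476.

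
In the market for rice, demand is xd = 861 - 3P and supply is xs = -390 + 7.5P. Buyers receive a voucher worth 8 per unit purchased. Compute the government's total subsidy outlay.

Government cost = 29160/7

Pre-subsidy: 861 - 3P = -390 + 7.5P gives P* = 834/7, x* = 3525/7.
With the rebate, buyers effectively pay Pb = Ps − 8, where Ps is the price sellers receive.
Demand in terms of Ps becomes xd = 861 − 3(Ps − 8) = 885 - 3Ps. Setting this equal to supply: 885 - 3Ps = -390 + 7.5Ps, so Ps = 850/7.
Buyers pay Pb = 850/7 − 8 = 794/7; x' = -390 + 7.5·(850/7) = 3645/7.
Government outlay = subsidy × quantity = 8 × 3645/7 = 29160/7.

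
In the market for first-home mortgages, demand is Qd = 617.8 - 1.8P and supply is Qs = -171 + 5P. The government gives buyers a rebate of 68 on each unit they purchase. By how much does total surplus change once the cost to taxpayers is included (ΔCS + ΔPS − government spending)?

Pre-subsidy: 617.8 - 1.8P = -171 + 5P gives P* = 116, Q* = 409.
With the rebate, buyers effectively pay Pb = Ps − 68, where Ps is the price sellers receive.
Demand in terms of Ps becomes Qd = 617.8 − 1.8(Ps − 68) = 740.2 - 1.8Ps. Setting this equal to supply: 740.2 - 1.8Ps = -171 + 5Ps, so Ps = 134.
Buyers pay Pb = 134 − 68 = 66; Q' = -171 + 5·134 = 499.
ΔCS = ½(409 + 499)(116 − 66) = 22700; ΔPS = ½(409 + 499)(134 − 116) = 8172.
Government spending = 68 × 499 = 33932.
Net change = 22700 + 8172 − 33932 = -3060. The loss equals the DWL triangle ½·68·90.

Net change in total surplus = -3060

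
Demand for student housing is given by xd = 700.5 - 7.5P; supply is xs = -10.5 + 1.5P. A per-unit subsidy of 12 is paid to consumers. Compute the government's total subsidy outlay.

Government cost = 1476

Pre-subsidy: 700.5 - 7.5P = -10.5 + 1.5P gives P* = 79, x* = 108.
With the rebate, buyers effectively pay Pb = Ps − 12, where Ps is the price sellers receive.
Demand in terms of Ps becomes xd = 700.5 − 7.5(Ps − 12) = 790.5 - 7.5Ps. Setting this equal to supply: 790.5 - 7.5Ps = -10.5 + 1.5Ps, so Ps = 89.
Buyers pay Pb = 89 − 12 = 77; x' = -10.5 + 1.5·89 = 123.
Government outlay = subsidy × quantity = 12 × 123 = 1476.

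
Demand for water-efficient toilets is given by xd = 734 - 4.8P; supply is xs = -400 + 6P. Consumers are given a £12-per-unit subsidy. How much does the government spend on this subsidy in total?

Government cost = £3144

Pre-subsidy: 734 - 4.8P = -400 + 6P gives P* = 105, x* = 230.
With the rebate, buyers effectively pay Pb = Ps − 12, where Ps is the price sellers receive.
Demand in terms of Ps becomes xd = 734 − 4.8(Ps − 12) = 791.6 - 4.8Ps. Setting this equal to supply: 791.6 - 4.8Ps = -400 + 6Ps, so Ps = 331/3.
Buyers pay Pb = 331/3 − 12 = 295/3; x' = -400 + 6·(331/3) = 262.
Government outlay = subsidy × quantity = 12 × 262 = 3144.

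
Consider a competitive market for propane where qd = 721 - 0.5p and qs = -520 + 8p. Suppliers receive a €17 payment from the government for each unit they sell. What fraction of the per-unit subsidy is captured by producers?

Pre-subsidy: 721 - 0.5p = -520 + 8p gives p* = 146, q* = 648.
With the subsidy, sellers receive ps = pb + 17 for each unit, where pb is the price buyers pay.
Supply in terms of pb becomes qs = -520 + 8(pb + 17) = -384 + 8pb. Setting this equal to demand: 721 - 0.5pb = -384 + 8pb, so pb = 130.
Sellers receive ps = 130 + 17 = 147; q' = 721 − 0.5·130 = 656.
Buyers' price falls by p* − pb = 146 − 130 = 16; sellers' price rises by ps − p* = 147 − 146 = 1.
So producers capture 1/17 = 1/17 of each unit of subsidy.

Producer share = 1/17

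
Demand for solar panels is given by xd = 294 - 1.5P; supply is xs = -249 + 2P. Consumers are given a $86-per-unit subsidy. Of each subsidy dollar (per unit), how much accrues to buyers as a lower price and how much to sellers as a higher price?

Buyers gain 344/7 per unit; sellers gain 258/7 per unit

Pre-subsidy: 294 - 1.5P = -249 + 2P gives P* = 1086/7, x* = 429/7.
With the rebate, buyers effectively pay Pb = Ps − 86, where Ps is the price sellers receive.
Demand in terms of Ps becomes xd = 294 − 1.5(Ps − 86) = 423 - 1.5Ps. Setting this equal to supply: 423 - 1.5Ps = -249 + 2Ps, so Ps = 192.
Buyers pay Pb = 192 − 86 = 106; x' = -249 + 2·192 = 135.
Buyers' price falls by P* − Pb = 1086/7 − 106 = 344/7; sellers' price rises by Ps − P* = 192 − 1086/7 = 258/7.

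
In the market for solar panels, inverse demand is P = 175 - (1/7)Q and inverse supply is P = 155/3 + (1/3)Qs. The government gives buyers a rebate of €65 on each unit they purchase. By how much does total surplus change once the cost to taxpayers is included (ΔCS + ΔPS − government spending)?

Net change in total surplus = -€4436.25

Pre-subsidy: 175 - (1/7)Q = 155/3 + (1/3)Q gives Q* = 259 and P* = 138.
With the rebate, buyers effectively pay Pb = Ps − 65, where Ps is the price sellers receive.
On the curves, Pb = 175 - (1/7)Q and Ps = 155/3 + (1/3)Q; the wedge Ps − Pb = 65 gives 155/3 + (1/3)Q − (175 - (1/7)Q) = 65, so Q' = 395.5.
Then Pb = 175 − (1/7)·395.5 = 118.5 and Ps = 155/3 + (1/3)·395.5 = 183.5.
ΔCS = ½(259 + 395.5)(138 − 118.5) = 6381.375; ΔPS = ½(259 + 395.5)(183.5 − 138) = 14889.875.
Government spending = 65 × 395.5 = 25707.5.
Net change = 6381.375 + 14889.875 − 25707.5 = -4436.25. The loss equals the DWL triangle ½·65·136.5.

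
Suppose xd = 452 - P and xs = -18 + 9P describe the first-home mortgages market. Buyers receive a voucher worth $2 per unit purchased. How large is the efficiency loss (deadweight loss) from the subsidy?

Pre-subsidy: 452 - P = -18 + 9P gives P* = 47, x* = 405.
With the rebate, buyers effectively pay Pb = Ps − 2, where Ps is the price sellers receive.
Demand in terms of Ps becomes xd = 452 − 1(Ps − 2) = 454 - Ps. Setting this equal to supply: 454 - Ps = -18 + 9Ps, so Ps = 47.2.
Buyers pay Pb = 47.2 − 2 = 45.2; x' = -18 + 9·47.2 = 406.8.
The subsidy expands output by 406.8 − 405 = 1.8 past the efficient level; on those units the gap between marginal cost and willingness to pay runs from 0 up to 2.
DWL = ½ × 2 × 1.8 = 1.8.

Deadweight loss = $1.8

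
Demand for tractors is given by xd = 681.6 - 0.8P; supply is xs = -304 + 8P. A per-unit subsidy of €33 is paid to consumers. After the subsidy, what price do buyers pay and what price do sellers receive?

Pre-subsidy: 681.6 - 0.8P = -304 + 8P gives P* = 112, x* = 592.
With the rebate, buyers effectively pay Pb = Ps − 33, where Ps is the price sellers receive.
Demand in terms of Ps becomes xd = 681.6 − 0.8(Ps − 33) = 708 - 0.8Ps. Setting this equal to supply: 708 - 0.8Ps = -304 + 8Ps, so Ps = 115.
Buyers pay Pb = 115 − 33 = 82; x' = -304 + 8·115 = 616.

Buyers pay €82; sellers receive €115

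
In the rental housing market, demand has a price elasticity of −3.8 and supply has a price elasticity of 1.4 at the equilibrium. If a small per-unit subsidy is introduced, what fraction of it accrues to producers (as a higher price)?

For a small subsidy around the equilibrium, the benefit split depends on the relative slopes, which at a point are proportional to the elasticities.
Buyer share = εs/(εs + |εd|) = 1.4/(1.4 + 3.8) = 7/26; seller share = |εd|/(εs + |εd|) = 19/26.
So producers capture 19/26 of the subsidy.

Producer share = 19/26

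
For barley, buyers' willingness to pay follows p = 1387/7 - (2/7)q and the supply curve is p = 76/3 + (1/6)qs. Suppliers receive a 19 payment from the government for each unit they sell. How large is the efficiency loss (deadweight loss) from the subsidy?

Deadweight loss = 399

Pre-subsidy: 1387/7 - (2/7)q = 76/3 + (1/6)q gives q* = 382 and p* = 89.
With the subsidy, sellers receive ps = pb + 19 for each unit, where pb is the price buyers pay.
On the curves, pb = 1387/7 - (2/7)q and ps = 76/3 + (1/6)q; the wedge ps − pb = 19 gives 76/3 + (1/6)q − (1387/7 - (2/7)q) = 19, so q' = 424.
Then pb = 1387/7 − (2/7)·424 = 77 and ps = 76/3 + (1/6)·424 = 96.
The subsidy expands output by 424 − 382 = 42 past the efficient level; on those units the gap between marginal cost and willingness to pay runs from 0 up to 19.
DWL = ½ × 19 × 42 = 399.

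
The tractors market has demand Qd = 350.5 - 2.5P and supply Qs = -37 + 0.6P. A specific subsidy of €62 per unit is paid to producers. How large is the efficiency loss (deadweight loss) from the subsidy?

Deadweight loss = €930

Pre-subsidy: 350.5 - 2.5P = -37 + 0.6P gives P* = 125, Q* = 38.
With the subsidy, sellers receive Ps = Pb + 62 for each unit, where Pb is the price buyers pay.
Supply in terms of Pb becomes Qs = -37 + 0.6(Pb + 62) = 0.2 + 0.6Pb. Setting this equal to demand: 350.5 - 2.5Pb = 0.2 + 0.6Pb, so Pb = 113.
Sellers receive Ps = 113 + 62 = 175; Q' = 350.5 − 2.5·113 = 68.
The subsidy expands output by 68 − 38 = 30 past the efficient level; on those units the gap between marginal cost and willingness to pay runs from 0 up to 62.
DWL = ½ × 62 × 30 = 930.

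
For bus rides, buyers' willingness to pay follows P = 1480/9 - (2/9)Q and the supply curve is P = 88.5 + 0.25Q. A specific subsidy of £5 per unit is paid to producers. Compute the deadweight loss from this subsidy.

Deadweight loss = 450/17

Pre-subsidy: 1480/9 - (2/9)Q = 88.5 + 0.25Q gives Q* = 2734/17 and P* = 2188/17.
With the subsidy, sellers receive Ps = Pb + 5 for each unit, where Pb is the price buyers pay.
On the curves, Pb = 1480/9 - (2/9)Q and Ps = 88.5 + 0.25Q; the wedge Ps − Pb = 5 gives 88.5 + 0.25Q − (1480/9 - (2/9)Q) = 5, so Q' = 2914/17.
Then Pb = 1480/9 − (2/9)·(2914/17) = 2148/17 and Ps = 88.5 + 0.25·(2914/17) = 2233/17.
The subsidy expands output by 2914/17 − 2734/17 = 180/17 past the efficient level; on those units the gap between marginal cost and willingness to pay runs from 0 up to 5.
DWL = ½ × 5 × 180/17 = 450/17.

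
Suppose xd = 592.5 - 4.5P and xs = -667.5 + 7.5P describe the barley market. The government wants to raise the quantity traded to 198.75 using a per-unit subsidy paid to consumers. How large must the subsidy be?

Required subsidy s = 28 per unit

At x = 198.75, invert demand for the buyer price: Pb = (592.5 − 198.75)/4.5 = 87.5; invert supply for the seller price: Ps = (198.75 − (-667.5))/7.5 = 115.5.
The subsidy must fill the gap: s = Ps − Pb = 115.5 − 87.5 = 28.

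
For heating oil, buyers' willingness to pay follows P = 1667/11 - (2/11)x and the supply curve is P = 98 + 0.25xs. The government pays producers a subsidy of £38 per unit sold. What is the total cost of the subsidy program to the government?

Government cost = £8056

Pre-subsidy: 1667/11 - (2/11)x = 98 + 0.25x gives x* = 124 and P* = 129.
With the subsidy, sellers receive Ps = Pb + 38 for each unit, where Pb is the price buyers pay.
On the curves, Pb = 1667/11 - (2/11)x and Ps = 98 + 0.25x; the wedge Ps − Pb = 38 gives 98 + 0.25x − (1667/11 - (2/11)x) = 38, so x' = 212.
Then Pb = 1667/11 − (2/11)·212 = 113 and Ps = 98 + 0.25·212 = 151.
Government outlay = subsidy × quantity = 38 × 212 = 8056.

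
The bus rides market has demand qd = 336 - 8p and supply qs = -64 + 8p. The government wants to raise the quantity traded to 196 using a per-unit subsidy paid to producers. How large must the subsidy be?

At q = 196, invert demand for the buyer price: pb = (336 − 196)/8 = 17.5; invert supply for the seller price: ps = (196 − (-64))/8 = 32.5.
The subsidy must fill the gap: s = ps − pb = 32.5 − 17.5 = 15.

Required subsidy s = 15 per unit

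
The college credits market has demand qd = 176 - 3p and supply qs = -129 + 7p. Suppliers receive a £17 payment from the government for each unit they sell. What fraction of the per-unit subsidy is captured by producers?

Pre-subsidy: 176 - 3p = -129 + 7p gives p* = 30.5, q* = 84.5.
With the subsidy, sellers receive ps = pb + 17 for each unit, where pb is the price buyers pay.
Supply in terms of pb becomes qs = -129 + 7(pb + 17) = -10 + 7pb. Setting this equal to demand: 176 - 3pb = -10 + 7pb, so pb = 18.6.
Sellers receive ps = 18.6 + 17 = 35.6; q' = 176 − 3·18.6 = 120.2.
Buyers' price falls by p* − pb = 30.5 − 18.6 = 11.9; sellers' price rises by ps − p* = 35.6 − 30.5 = 5.1.
So producers capture 5.1/17 = 0.3 of each unit of subsidy.

Producer share = 0.3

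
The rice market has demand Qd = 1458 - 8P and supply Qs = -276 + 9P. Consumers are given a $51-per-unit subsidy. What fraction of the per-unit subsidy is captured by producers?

Pre-subsidy: 1458 - 8P = -276 + 9P gives P* = 102, Q* = 642.
With the rebate, buyers effectively pay Pb = Ps − 51, where Ps is the price sellers receive.
Demand in terms of Ps becomes Qd = 1458 − 8(Ps − 51) = 1866 - 8Ps. Setting this equal to supply: 1866 - 8Ps = -276 + 9Ps, so Ps = 126.
Buyers pay Pb = 126 − 51 = 75; Q' = -276 + 9·126 = 858.
Buyers' price falls by P* − Pb = 102 − 75 = 27; sellers' price rises by Ps − P* = 126 − 102 = 24.
So producers capture 24/51 = 8/17 of each unit of subsidy.

Producer share = 8/17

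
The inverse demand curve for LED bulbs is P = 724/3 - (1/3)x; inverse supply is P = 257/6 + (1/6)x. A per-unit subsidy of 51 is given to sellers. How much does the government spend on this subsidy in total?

Pre-subsidy: 724/3 - (1/3)x = 257/6 + (1/6)x gives x* = 397 and P* = 109.
With the subsidy, sellers receive Ps = Pb + 51 for each unit, where Pb is the price buyers pay.
On the curves, Pb = 724/3 - (1/3)x and Ps = 257/6 + (1/6)x; the wedge Ps − Pb = 51 gives 257/6 + (1/6)x − (724/3 - (1/3)x) = 51, so x' = 499.
Then Pb = 724/3 − (1/3)·499 = 75 and Ps = 257/6 + (1/6)·499 = 126.
Government outlay = subsidy × quantity = 51 × 499 = 25449.

Government cost = 25449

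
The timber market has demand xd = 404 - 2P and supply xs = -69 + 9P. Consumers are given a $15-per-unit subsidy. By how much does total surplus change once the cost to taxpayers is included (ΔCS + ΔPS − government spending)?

Net change in total surplus = -2025/11

Pre-subsidy: 404 - 2P = -69 + 9P gives P* = 43, x* = 318.
With the rebate, buyers effectively pay Pb = Ps − 15, where Ps is the price sellers receive.
Demand in terms of Ps becomes xd = 404 − 2(Ps − 15) = 434 - 2Ps. Setting this equal to supply: 434 - 2Ps = -69 + 9Ps, so Ps = 503/11.
Buyers pay Pb = 503/11 − 15 = 338/11; x' = -69 + 9·(503/11) = 3768/11.
ΔCS = ½(318 + 3768/11)(43 − 338/11) = 490455/121; ΔPS = ½(318 + 3768/11)(503/11 − 43) = 108990/121.
Government spending = 15 × 3768/11 = 56520/11.
Net change = 490455/121 + 108990/121 − 56520/11 = -2025/11. The loss equals the DWL triangle ½·15·270/11.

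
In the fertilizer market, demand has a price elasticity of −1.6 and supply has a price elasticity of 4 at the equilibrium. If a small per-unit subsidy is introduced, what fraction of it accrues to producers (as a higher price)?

For a small subsidy around the equilibrium, the benefit split depends on the relative slopes, which at a point are proportional to the elasticities.
Buyer share = εs/(εs + |εd|) = 4/(4 + 1.6) = 5/7; seller share = |εd|/(εs + |εd|) = 2/7.
So producers capture 2/7 of the subsidy.

Producer share = 2/7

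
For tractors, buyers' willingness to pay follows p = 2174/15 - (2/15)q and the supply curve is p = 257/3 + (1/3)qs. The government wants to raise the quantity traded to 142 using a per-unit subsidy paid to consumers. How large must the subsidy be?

Required subsidy s = 7 per unit

At q = 142, from the demand curve buyers pay pb = 2174/15 − (2/15)·142 = 126; from the supply curve sellers need ps = 257/3 + (1/3)·142 = 133.
The subsidy must fill the gap: s = ps − pb = 133 − 126 = 7.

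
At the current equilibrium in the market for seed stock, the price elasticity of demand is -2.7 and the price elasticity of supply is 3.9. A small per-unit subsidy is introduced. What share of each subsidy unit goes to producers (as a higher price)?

Producer share = 9/22

For a small subsidy around the equilibrium, the benefit split depends on the relative slopes, which at a point are proportional to the elasticities.
Buyer share = εs/(εs + |εd|) = 3.9/(3.9 + 2.7) = 13/22; seller share = |εd|/(εs + |εd|) = 9/22.
So producers capture 9/22 of the subsidy.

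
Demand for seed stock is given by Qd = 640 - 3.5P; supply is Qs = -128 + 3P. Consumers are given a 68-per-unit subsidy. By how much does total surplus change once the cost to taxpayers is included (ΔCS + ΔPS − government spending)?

Pre-subsidy: 640 - 3.5P = -128 + 3P gives P* = 1536/13, Q* = 2944/13.
With the rebate, buyers effectively pay Pb = Ps − 68, where Ps is the price sellers receive.
Demand in terms of Ps becomes Qd = 640 − 3.5(Ps − 68) = 878 - 3.5Ps. Setting this equal to supply: 878 - 3.5Ps = -128 + 3Ps, so Ps = 2012/13.
Buyers pay Pb = 2012/13 − 68 = 1128/13; Q' = -128 + 3·(2012/13) = 4372/13.
ΔCS = ½(2944/13 + 4372/13)(1536/13 − 1128/13) = 1492464/169; ΔPS = ½(2944/13 + 4372/13)(2012/13 − 1536/13) = 1741208/169.
Government spending = 68 × 4372/13 = 297296/13.
Net change = 1492464/169 + 1741208/169 − 297296/13 = -48552/13. The loss equals the DWL triangle ½·68·1428/13.

Net change in total surplus = -48552/13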